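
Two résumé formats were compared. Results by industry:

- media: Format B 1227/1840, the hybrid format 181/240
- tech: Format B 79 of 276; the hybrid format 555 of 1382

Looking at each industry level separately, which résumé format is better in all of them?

the hybrid format

Media: Format B 1227/1840 = 66.7%, the hybrid format 181/240 = 75.4% → the hybrid format
Tech: Format B 79/276 = 28.6%, the hybrid format 555/1382 = 40.2% → the hybrid format
The hybrid format has the higher rate in both groups.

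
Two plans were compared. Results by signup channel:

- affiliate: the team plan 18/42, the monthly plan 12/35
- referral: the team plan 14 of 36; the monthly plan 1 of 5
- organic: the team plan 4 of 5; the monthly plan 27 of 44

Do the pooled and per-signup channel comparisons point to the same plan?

No

Affiliate: the team plan 18/42 = 42.9%, the monthly plan 12/35 = 34.3% → the team plan
Referral: the team plan 14/36 = 38.9%, the monthly plan 1/5 = 20.0% → the team plan
Organic: the team plan 4/5 = 80.0%, the monthly plan 27/44 = 61.4% → the team plan
Overall: the team plan 36/83 = 43.4%, the monthly plan 40/84 = 47.6% → the monthly plan
The team plan wins each signup group but the monthly plan wins overall — the comparison reverses. The team plan's customers skew toward referral, which has a lower base rate.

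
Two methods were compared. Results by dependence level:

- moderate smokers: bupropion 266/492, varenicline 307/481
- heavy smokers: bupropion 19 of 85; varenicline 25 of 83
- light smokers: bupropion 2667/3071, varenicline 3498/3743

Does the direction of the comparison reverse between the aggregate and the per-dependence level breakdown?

No

Moderate smokers: bupropion 266/492 = 54.1%, varenicline 307/481 = 63.8% → varenicline
Heavy smokers: bupropion 19/85 = 22.4%, varenicline 25/83 = 30.1% → varenicline
Light smokers: bupropion 2667/3071 = 86.8%, varenicline 3498/3743 = 93.5% → varenicline
Overall: bupropion 2952/3648 = 80.9%, varenicline 3830/4307 = 88.9% → varenicline
Varenicline wins overall and in every dependence group — no reversal.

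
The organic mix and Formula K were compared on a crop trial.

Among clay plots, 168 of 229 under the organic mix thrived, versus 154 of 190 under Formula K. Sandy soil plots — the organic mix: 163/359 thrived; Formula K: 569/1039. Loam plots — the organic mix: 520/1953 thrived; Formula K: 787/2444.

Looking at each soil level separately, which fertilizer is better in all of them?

Clay: the organic mix 168/229 = 73.4%, Formula K 154/190 = 81.1% → Formula K
Sandy soil: the organic mix 163/359 = 45.4%, Formula K 569/1039 = 54.8% → Formula K
Loam: the organic mix 520/1953 = 26.6%, Formula K 787/2444 = 32.2% → Formula K
Formula K has the higher rate in all 3 groups.

Formula K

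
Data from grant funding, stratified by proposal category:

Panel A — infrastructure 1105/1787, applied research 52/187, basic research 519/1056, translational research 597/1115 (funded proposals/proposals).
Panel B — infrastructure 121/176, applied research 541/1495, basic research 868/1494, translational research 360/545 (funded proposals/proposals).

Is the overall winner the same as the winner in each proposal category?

No

Infrastructure: Panel A 1105/1787 = 61.8%, Panel B 121/176 = 68.8% → Panel B
Applied research: Panel A 52/187 = 27.8%, Panel B 541/1495 = 36.2% → Panel B
Basic research: Panel A 519/1056 = 49.1%, Panel B 868/1494 = 58.1% → Panel B
Translational research: Panel A 597/1115 = 53.5%, Panel B 360/545 = 66.1% → Panel B
Overall: Panel A 2273/4145 = 54.8%, Panel B 1890/3710 = 50.9% → Panel A
Panel B wins each proposal group but Panel A wins overall — the comparison reverses. Panel B's proposals skew toward applied research, which has a lower base rate.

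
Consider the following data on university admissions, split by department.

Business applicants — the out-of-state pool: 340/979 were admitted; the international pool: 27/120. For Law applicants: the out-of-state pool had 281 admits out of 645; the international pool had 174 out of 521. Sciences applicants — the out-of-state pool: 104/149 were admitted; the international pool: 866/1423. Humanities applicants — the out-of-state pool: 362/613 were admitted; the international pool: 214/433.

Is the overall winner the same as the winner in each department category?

No

Business: the out-of-state pool 340/979 = 34.7%, the international pool 27/120 = 22.5% → the out-of-state pool
Law: the out-of-state pool 281/645 = 43.6%, the international pool 174/521 = 33.4% → the out-of-state pool
Sciences: the out-of-state pool 104/149 = 69.8%, the international pool 866/1423 = 60.9% → the out-of-state pool
Humanities: the out-of-state pool 362/613 = 59.1%, the international pool 214/433 = 49.4% → the out-of-state pool
Overall: the out-of-state pool 1087/2386 = 45.6%, the international pool 1281/2497 = 51.3% → the international pool
The out-of-state pool wins each department group but the international pool wins overall — the comparison reverses. The out-of-state pool's applicants skew toward Business, which has a lower base rate.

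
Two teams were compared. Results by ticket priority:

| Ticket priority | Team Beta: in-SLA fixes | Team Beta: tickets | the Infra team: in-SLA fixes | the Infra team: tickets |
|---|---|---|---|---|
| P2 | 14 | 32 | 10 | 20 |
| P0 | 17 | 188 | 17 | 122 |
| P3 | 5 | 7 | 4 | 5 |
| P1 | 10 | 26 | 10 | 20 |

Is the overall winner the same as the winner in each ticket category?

Yes

P2: Team Beta 14/32 = 43.8%, the Infra team 10/20 = 50.0% → the Infra team
P0: Team Beta 17/188 = 9.0%, the Infra team 17/122 = 13.9% → the Infra team
P3: Team Beta 5/7 = 71.4%, the Infra team 4/5 = 80.0% → the Infra team
P1: Team Beta 10/26 = 38.5%, the Infra team 10/20 = 50.0% → the Infra team
Overall: Team Beta 46/253 = 18.2%, the Infra team 41/167 = 24.6% → the Infra team
The Infra team wins overall and in every ticket group — no reversal.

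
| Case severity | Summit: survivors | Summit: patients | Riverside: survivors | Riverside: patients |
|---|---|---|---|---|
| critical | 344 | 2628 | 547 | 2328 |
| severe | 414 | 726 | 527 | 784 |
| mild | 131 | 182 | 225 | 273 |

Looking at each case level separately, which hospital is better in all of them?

Riverside

Critical: Summit 344/2628 = 13.1%, Riverside 547/2328 = 23.5% → Riverside
Severe: Summit 414/726 = 57.0%, Riverside 527/784 = 67.2% → Riverside
Mild: Summit 131/182 = 72.0%, Riverside 225/273 = 82.4% → Riverside
Riverside has the higher rate in all 3 groups.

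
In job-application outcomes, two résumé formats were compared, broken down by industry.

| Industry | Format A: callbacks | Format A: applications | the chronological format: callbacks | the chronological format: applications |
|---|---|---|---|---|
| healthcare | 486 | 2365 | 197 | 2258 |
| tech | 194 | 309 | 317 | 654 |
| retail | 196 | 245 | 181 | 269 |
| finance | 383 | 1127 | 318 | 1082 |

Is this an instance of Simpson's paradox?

No

Healthcare: Format A 486/2365 = 20.5%, the chronological format 197/2258 = 8.7% → Format A
Tech: Format A 194/309 = 62.8%, the chronological format 317/654 = 48.5% → Format A
Retail: Format A 196/245 = 80.0%, the chronological format 181/269 = 67.3% → Format A
Finance: Format A 383/1127 = 34.0%, the chronological format 318/1082 = 29.4% → Format A
Overall: Format A 1259/4046 = 31.1%, the chronological format 1013/4263 = 23.8% → Format A
Format A wins overall and in every industry group — no reversal.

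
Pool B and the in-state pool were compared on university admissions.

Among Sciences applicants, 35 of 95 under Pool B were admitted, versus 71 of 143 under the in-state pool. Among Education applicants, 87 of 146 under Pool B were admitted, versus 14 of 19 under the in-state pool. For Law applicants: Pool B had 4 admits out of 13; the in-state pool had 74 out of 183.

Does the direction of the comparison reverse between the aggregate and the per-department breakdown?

Sciences: Pool B 35/95 = 36.8%, the in-state pool 71/143 = 49.7% → the in-state pool
Education: Pool B 87/146 = 59.6%, the in-state pool 14/19 = 73.7% → the in-state pool
Law: Pool B 4/13 = 30.8%, the in-state pool 74/183 = 40.4% → the in-state pool
Overall: Pool B 126/254 = 49.6%, the in-state pool 159/345 = 46.1% → Pool B
The in-state pool wins each department group but Pool B wins overall — the comparison reverses. The in-state pool's applicants skew toward Law, which has a lower base rate.

Yes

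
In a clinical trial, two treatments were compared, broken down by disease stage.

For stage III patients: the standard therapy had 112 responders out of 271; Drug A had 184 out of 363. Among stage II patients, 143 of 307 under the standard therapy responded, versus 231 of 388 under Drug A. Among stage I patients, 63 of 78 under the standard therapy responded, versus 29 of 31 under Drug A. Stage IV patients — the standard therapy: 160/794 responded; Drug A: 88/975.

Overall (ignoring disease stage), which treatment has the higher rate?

Stage III: the standard therapy 112/271 = 41.3%, Drug A 184/363 = 50.7% → Drug A
Stage II: the standard therapy 143/307 = 46.6%, Drug A 231/388 = 59.5% → Drug A
Stage I: the standard therapy 63/78 = 80.8%, Drug A 29/31 = 93.5% → Drug A
Stage IV: the standard therapy 160/794 = 20.2%, Drug A 88/975 = 9.0% → the standard therapy
Overall: the standard therapy 478/1450 = 33.0%, Drug A 532/1757 = 30.3% → the standard therapy
(Neither sweeps every disease group, but the standard therapy has the higher pooled rate.)

the standard therapy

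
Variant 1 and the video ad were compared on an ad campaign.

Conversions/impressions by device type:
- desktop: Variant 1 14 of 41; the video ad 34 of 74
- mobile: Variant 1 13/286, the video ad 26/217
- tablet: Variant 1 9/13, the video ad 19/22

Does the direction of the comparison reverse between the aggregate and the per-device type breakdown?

Desktop: Variant 1 14/41 = 34.1%, the video ad 34/74 = 45.9% → the video ad
Mobile: Variant 1 13/286 = 4.5%, the video ad 26/217 = 12.0% → the video ad
Tablet: Variant 1 9/13 = 69.2%, the video ad 19/22 = 86.4% → the video ad
Overall: Variant 1 36/340 = 10.6%, the video ad 79/313 = 25.2% → the video ad
The video ad wins overall and in every device group — no reversal.

No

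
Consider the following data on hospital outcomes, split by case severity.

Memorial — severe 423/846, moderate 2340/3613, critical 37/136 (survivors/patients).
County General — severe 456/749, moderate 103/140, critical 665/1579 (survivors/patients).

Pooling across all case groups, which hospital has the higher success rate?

Memorial

Severe: Memorial 423/846 = 50.0%, County General 456/749 = 60.9% → County General
Moderate: Memorial 2340/3613 = 64.8%, County General 103/140 = 73.6% → County General
Critical: Memorial 37/136 = 27.2%, County General 665/1579 = 42.1% → County General
Overall: Memorial 2800/4595 = 60.9%, County General 1224/2468 = 49.6% → Memorial
(County General wins every case group but Memorial wins overall — County General's patients skew toward the low-rate critical group.)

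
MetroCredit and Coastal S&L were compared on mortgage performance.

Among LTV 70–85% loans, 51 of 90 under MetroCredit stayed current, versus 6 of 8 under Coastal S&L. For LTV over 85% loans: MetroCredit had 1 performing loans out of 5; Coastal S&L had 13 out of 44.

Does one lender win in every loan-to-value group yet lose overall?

LTV 70–85%: MetroCredit 51/90 = 56.7%, Coastal S&L 6/8 = 75.0% → Coastal S&L
LTV over 85%: MetroCredit 1/5 = 20.0%, Coastal S&L 13/44 = 29.5% → Coastal S&L
Overall: MetroCredit 52/95 = 54.7%, Coastal S&L 19/52 = 36.5% → MetroCredit
Coastal S&L wins each loan-to-value group but MetroCredit wins overall — the comparison reverses. Coastal S&L's loans skew toward LTV over 85%, which has a lower base rate.

Yes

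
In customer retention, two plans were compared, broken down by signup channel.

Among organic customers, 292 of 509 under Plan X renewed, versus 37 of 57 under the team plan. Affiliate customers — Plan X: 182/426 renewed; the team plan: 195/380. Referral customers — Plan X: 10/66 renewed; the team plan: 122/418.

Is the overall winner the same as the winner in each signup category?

Organic: Plan X 292/509 = 57.4%, the team plan 37/57 = 64.9% → the team plan
Affiliate: Plan X 182/426 = 42.7%, the team plan 195/380 = 51.3% → the team plan
Referral: Plan X 10/66 = 15.2%, the team plan 122/418 = 29.2% → the team plan
Overall: Plan X 484/1001 = 48.4%, the team plan 354/855 = 41.4% → Plan X
The team plan wins each signup group but Plan X wins overall — the comparison reverses. The team plan's customers skew toward referral, which has a lower base rate.

No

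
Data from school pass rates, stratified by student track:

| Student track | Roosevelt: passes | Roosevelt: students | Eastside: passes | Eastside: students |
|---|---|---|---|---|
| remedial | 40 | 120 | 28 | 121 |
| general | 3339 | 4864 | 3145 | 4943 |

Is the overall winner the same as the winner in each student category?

Yes

Remedial: Roosevelt 40/120 = 33.3%, Eastside 28/121 = 23.1% → Roosevelt
General: Roosevelt 3339/4864 = 68.6%, Eastside 3145/4943 = 63.6% → Roosevelt
Overall: Roosevelt 3379/4984 = 67.8%, Eastside 3173/5064 = 62.7% → Roosevelt
Roosevelt wins overall and in every student group — no reversal.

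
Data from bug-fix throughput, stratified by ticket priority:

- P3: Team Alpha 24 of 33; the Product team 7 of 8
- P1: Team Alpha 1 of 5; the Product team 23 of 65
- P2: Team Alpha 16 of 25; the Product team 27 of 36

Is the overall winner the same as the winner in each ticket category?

No

P3: Team Alpha 24/33 = 72.7%, the Product team 7/8 = 87.5% → the Product team
P1: Team Alpha 1/5 = 20.0%, the Product team 23/65 = 35.4% → the Product team
P2: Team Alpha 16/25 = 64.0%, the Product team 27/36 = 75.0% → the Product team
Overall: Team Alpha 41/63 = 65.1%, the Product team 57/109 = 52.3% → Team Alpha
The Product team wins each ticket group but Team Alpha wins overall — the comparison reverses. The Product team's tickets skew toward P1, which has a lower base rate.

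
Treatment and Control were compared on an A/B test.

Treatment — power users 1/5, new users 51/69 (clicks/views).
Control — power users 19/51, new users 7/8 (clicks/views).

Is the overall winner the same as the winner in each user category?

No

Power users: Treatment 1/5 = 20.0%, Control 19/51 = 37.3% → Control
New users: Treatment 51/69 = 73.9%, Control 7/8 = 87.5% → Control
Overall: Treatment 52/74 = 70.3%, Control 26/59 = 44.1% → Treatment
Control wins each user group but Treatment wins overall — the comparison reverses. Control's views skew toward power users, which has a lower base rate.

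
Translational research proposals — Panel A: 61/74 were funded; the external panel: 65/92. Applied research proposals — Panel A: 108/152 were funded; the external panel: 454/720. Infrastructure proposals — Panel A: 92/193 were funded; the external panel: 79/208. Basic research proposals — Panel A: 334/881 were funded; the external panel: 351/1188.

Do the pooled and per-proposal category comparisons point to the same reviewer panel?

Translational research: Panel A 61/74 = 82.4%, the external panel 65/92 = 70.7% → Panel A
Applied research: Panel A 108/152 = 71.1%, the external panel 454/720 = 63.1% → Panel A
Infrastructure: Panel A 92/193 = 47.7%, the external panel 79/208 = 38.0% → Panel A
Basic research: Panel A 334/881 = 37.9%, the external panel 351/1188 = 29.5% → Panel A
Overall: Panel A 595/1300 = 45.8%, the external panel 949/2208 = 43.0% → Panel A
Panel A wins overall and in every proposal group — no reversal.

Yes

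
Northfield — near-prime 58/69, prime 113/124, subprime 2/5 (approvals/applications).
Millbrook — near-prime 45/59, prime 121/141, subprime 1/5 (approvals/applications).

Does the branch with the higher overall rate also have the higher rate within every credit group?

Near-prime: Northfield 58/69 = 84.1%, Millbrook 45/59 = 76.3% → Northfield
Prime: Northfield 113/124 = 91.1%, Millbrook 121/141 = 85.8% → Northfield
Subprime: Northfield 2/5 = 40.0%, Millbrook 1/5 = 20.0% → Northfield
Overall: Northfield 173/198 = 87.4%, Millbrook 167/205 = 81.5% → Northfield
Northfield wins overall and in every credit group — no reversal.

Yes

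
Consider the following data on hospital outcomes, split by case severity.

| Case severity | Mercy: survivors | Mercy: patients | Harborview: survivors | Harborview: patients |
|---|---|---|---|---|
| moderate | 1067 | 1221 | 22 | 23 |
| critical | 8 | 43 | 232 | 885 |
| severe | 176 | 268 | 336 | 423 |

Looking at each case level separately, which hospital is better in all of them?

Harborview

Moderate: Mercy 1067/1221 = 87.4%, Harborview 22/23 = 95.7% → Harborview
Critical: Mercy 8/43 = 18.6%, Harborview 232/885 = 26.2% → Harborview
Severe: Mercy 176/268 = 65.7%, Harborview 336/423 = 79.4% → Harborview
Harborview has the higher rate in all 3 groups.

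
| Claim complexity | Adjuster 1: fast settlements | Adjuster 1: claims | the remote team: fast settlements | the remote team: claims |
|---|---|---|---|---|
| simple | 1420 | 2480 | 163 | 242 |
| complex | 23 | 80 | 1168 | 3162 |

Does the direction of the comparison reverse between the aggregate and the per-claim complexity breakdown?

Yes

Simple: Adjuster 1 1420/2480 = 57.3%, the remote team 163/242 = 67.4% → the remote team
Complex: Adjuster 1 23/80 = 28.8%, the remote team 1168/3162 = 36.9% → the remote team
Overall: Adjuster 1 1443/2560 = 56.4%, the remote team 1331/3404 = 39.1% → Adjuster 1
The remote team wins each claim group but Adjuster 1 wins overall — the comparison reverses. The remote team's claims skew toward complex, which has a lower base rate.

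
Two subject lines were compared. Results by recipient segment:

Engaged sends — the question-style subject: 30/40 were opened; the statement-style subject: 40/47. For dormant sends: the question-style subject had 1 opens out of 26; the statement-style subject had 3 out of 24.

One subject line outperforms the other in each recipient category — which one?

the statement-style subject

Engaged: the question-style subject 30/40 = 75.0%, the statement-style subject 40/47 = 85.1% → the statement-style subject
Dormant: the question-style subject 1/26 = 3.8%, the statement-style subject 3/24 = 12.5% → the statement-style subject
The statement-style subject has the higher rate in both groups.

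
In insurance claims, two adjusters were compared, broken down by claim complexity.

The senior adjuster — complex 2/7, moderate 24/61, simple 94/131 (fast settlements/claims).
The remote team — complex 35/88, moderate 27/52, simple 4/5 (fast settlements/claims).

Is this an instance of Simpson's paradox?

Complex: the senior adjuster 2/7 = 28.6%, the remote team 35/88 = 39.8% → the remote team
Moderate: the senior adjuster 24/61 = 39.3%, the remote team 27/52 = 51.9% → the remote team
Simple: the senior adjuster 94/131 = 71.8%, the remote team 4/5 = 80.0% → the remote team
Overall: the senior adjuster 120/199 = 60.3%, the remote team 66/145 = 45.5% → the senior adjuster
The remote team wins each claim group but the senior adjuster wins overall — the comparison reverses. The remote team's claims skew toward complex, which has a lower base rate.

Yes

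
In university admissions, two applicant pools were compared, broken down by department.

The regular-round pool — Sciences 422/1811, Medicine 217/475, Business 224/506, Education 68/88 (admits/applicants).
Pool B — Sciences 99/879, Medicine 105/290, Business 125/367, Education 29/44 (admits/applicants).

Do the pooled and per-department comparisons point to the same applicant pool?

Yes

Sciences: the regular-round pool 422/1811 = 23.3%, Pool B 99/879 = 11.3% → the regular-round pool
Medicine: the regular-round pool 217/475 = 45.7%, Pool B 105/290 = 36.2% → the regular-round pool
Business: the regular-round pool 224/506 = 44.3%, Pool B 125/367 = 34.1% → the regular-round pool
Education: the regular-round pool 68/88 = 77.3%, Pool B 29/44 = 65.9% → the regular-round pool
Overall: the regular-round pool 931/2880 = 32.3%, Pool B 358/1580 = 22.7% → the regular-round pool
The regular-round pool wins overall and in every department group — no reversal.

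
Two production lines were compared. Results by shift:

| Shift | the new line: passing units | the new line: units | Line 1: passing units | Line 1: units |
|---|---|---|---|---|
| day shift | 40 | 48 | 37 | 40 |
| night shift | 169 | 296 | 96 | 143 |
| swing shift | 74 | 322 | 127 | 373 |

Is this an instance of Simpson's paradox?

No

Day shift: the new line 40/48 = 83.3%, Line 1 37/40 = 92.5% → Line 1
Night shift: the new line 169/296 = 57.1%, Line 1 96/143 = 67.1% → Line 1
Swing shift: the new line 74/322 = 23.0%, Line 1 127/373 = 34.0% → Line 1
Overall: the new line 283/666 = 42.5%, Line 1 260/556 = 46.8% → Line 1
Line 1 wins overall and in every shift group — no reversal.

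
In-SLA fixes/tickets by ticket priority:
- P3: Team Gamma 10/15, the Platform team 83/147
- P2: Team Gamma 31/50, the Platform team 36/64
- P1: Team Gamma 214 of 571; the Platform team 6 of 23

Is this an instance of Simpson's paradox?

P3: Team Gamma 10/15 = 66.7%, the Platform team 83/147 = 56.5% → Team Gamma
P2: Team Gamma 31/50 = 62.0%, the Platform team 36/64 = 56.2% → Team Gamma
P1: Team Gamma 214/571 = 37.5%, the Platform team 6/23 = 26.1% → Team Gamma
Overall: Team Gamma 255/636 = 40.1%, the Platform team 125/234 = 53.4% → the Platform team
Team Gamma wins each ticket group but the Platform team wins overall — the comparison reverses. Team Gamma's tickets skew toward P1, which has a lower base rate.

Yes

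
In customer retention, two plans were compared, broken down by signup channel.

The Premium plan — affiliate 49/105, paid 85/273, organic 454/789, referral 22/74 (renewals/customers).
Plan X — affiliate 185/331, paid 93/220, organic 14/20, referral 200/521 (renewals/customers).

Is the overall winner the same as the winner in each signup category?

No

Affiliate: the Premium plan 49/105 = 46.7%, Plan X 185/331 = 55.9% → Plan X
Paid: the Premium plan 85/273 = 31.1%, Plan X 93/220 = 42.3% → Plan X
Organic: the Premium plan 454/789 = 57.5%, Plan X 14/20 = 70.0% → Plan X
Referral: the Premium plan 22/74 = 29.7%, Plan X 200/521 = 38.4% → Plan X
Overall: the Premium plan 610/1241 = 49.2%, Plan X 492/1092 = 45.1% → the Premium plan
Plan X wins each signup group but the Premium plan wins overall — the comparison reverses. Plan X's customers skew toward referral, which has a lower base rate.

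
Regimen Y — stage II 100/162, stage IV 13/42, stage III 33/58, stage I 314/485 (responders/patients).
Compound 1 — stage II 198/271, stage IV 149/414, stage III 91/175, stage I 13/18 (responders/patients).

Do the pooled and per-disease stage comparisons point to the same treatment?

Stage II: Regimen Y 100/162 = 61.7%, Compound 1 198/271 = 73.1% → Compound 1
Stage IV: Regimen Y 13/42 = 31.0%, Compound 1 149/414 = 36.0% → Compound 1
Stage III: Regimen Y 33/58 = 56.9%, Compound 1 91/175 = 52.0% → Regimen Y
Stage I: Regimen Y 314/485 = 64.7%, Compound 1 13/18 = 72.2% → Compound 1
Overall: Regimen Y 460/747 = 61.6%, Compound 1 451/878 = 51.4% → Regimen Y
Neither sweeps: Regimen Y wins 1 of 4 groups, Compound 1 wins 3. Regimen Y wins overall but not every group — no Simpson reversal.

No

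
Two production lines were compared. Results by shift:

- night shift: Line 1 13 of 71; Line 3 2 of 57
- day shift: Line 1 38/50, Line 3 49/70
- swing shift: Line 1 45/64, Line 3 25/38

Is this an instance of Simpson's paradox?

Night shift: Line 1 13/71 = 18.3%, Line 3 2/57 = 3.5% → Line 1
Day shift: Line 1 38/50 = 76.0%, Line 3 49/70 = 70.0% → Line 1
Swing shift: Line 1 45/64 = 70.3%, Line 3 25/38 = 65.8% → Line 1
Overall: Line 1 96/185 = 51.9%, Line 3 76/165 = 46.1% → Line 1
Line 1 wins overall and in every shift group — no reversal.

No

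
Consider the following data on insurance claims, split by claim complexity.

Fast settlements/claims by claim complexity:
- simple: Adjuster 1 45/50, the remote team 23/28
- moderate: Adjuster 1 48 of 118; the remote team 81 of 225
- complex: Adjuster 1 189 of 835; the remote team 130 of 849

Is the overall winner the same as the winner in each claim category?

Yes

Simple: Adjuster 1 45/50 = 90.0%, the remote team 23/28 = 82.1% → Adjuster 1
Moderate: Adjuster 1 48/118 = 40.7%, the remote team 81/225 = 36.0% → Adjuster 1
Complex: Adjuster 1 189/835 = 22.6%, the remote team 130/849 = 15.3% → Adjuster 1
Overall: Adjuster 1 282/1003 = 28.1%, the remote team 234/1102 = 21.2% → Adjuster 1
Adjuster 1 wins overall and in every claim group — no reversal.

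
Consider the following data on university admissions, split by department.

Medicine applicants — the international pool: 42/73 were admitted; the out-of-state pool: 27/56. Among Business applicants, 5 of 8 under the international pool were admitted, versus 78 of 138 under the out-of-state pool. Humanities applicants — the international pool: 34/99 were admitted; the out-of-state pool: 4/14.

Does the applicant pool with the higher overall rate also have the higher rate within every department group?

Medicine: the international pool 42/73 = 57.5%, the out-of-state pool 27/56 = 48.2% → the international pool
Business: the international pool 5/8 = 62.5%, the out-of-state pool 78/138 = 56.5% → the international pool
Humanities: the international pool 34/99 = 34.3%, the out-of-state pool 4/14 = 28.6% → the international pool
Overall: the international pool 81/180 = 45.0%, the out-of-state pool 109/208 = 52.4% → the out-of-state pool
The international pool wins each department group but the out-of-state pool wins overall — the comparison reverses. The international pool's applicants skew toward Humanities, which has a lower base rate.

No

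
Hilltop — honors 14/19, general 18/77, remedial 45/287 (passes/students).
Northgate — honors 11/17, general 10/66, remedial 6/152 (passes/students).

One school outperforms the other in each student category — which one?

Hilltop

Honors: Hilltop 14/19 = 73.7%, Northgate 11/17 = 64.7% → Hilltop
General: Hilltop 18/77 = 23.4%, Northgate 10/66 = 15.2% → Hilltop
Remedial: Hilltop 45/287 = 15.7%, Northgate 6/152 = 3.9% → Hilltop
Hilltop has the higher rate in all 3 groups.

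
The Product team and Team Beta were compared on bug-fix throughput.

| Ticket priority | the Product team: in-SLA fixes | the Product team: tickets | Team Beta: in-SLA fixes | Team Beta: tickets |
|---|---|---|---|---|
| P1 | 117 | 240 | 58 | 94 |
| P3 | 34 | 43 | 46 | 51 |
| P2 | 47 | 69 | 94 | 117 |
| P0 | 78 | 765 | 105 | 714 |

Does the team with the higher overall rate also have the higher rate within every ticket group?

Yes

P1: the Product team 117/240 = 48.8%, Team Beta 58/94 = 61.7% → Team Beta
P3: the Product team 34/43 = 79.1%, Team Beta 46/51 = 90.2% → Team Beta
P2: the Product team 47/69 = 68.1%, Team Beta 94/117 = 80.3% → Team Beta
P0: the Product team 78/765 = 10.2%, Team Beta 105/714 = 14.7% → Team Beta
Overall: the Product team 276/1117 = 24.7%, Team Beta 303/976 = 31.0% → Team Beta
Team Beta wins overall and in every ticket group — no reversal.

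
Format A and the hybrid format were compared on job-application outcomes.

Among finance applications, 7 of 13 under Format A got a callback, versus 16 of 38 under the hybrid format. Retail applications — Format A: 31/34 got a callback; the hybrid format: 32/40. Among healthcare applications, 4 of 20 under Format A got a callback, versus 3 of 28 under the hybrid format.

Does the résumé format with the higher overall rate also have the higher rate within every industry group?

Finance: Format A 7/13 = 53.8%, the hybrid format 16/38 = 42.1% → Format A
Retail: Format A 31/34 = 91.2%, the hybrid format 32/40 = 80.0% → Format A
Healthcare: Format A 4/20 = 20.0%, the hybrid format 3/28 = 10.7% → Format A
Overall: Format A 42/67 = 62.7%, the hybrid format 51/106 = 48.1% → Format A
Format A wins overall and in every industry group — no reversal.

Yes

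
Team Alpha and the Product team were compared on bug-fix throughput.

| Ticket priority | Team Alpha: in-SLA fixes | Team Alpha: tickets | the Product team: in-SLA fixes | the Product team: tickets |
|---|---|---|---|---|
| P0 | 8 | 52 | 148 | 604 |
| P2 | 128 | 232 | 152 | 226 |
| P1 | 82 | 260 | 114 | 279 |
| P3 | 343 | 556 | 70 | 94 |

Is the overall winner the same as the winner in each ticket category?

No

P0: Team Alpha 8/52 = 15.4%, the Product team 148/604 = 24.5% → the Product team
P2: Team Alpha 128/232 = 55.2%, the Product team 152/226 = 67.3% → the Product team
P1: Team Alpha 82/260 = 31.5%, the Product team 114/279 = 40.9% → the Product team
P3: Team Alpha 343/556 = 61.7%, the Product team 70/94 = 74.5% → the Product team
Overall: Team Alpha 561/1100 = 51.0%, the Product team 484/1203 = 40.2% → Team Alpha
The Product team wins each ticket group but Team Alpha wins overall — the comparison reverses. The Product team's tickets skew toward P0, which has a lower base rate.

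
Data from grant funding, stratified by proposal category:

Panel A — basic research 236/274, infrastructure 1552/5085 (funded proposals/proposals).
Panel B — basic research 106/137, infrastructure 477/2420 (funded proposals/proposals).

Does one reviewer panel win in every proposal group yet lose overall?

No

Basic research: Panel A 236/274 = 86.1%, Panel B 106/137 = 77.4% → Panel A
Infrastructure: Panel A 1552/5085 = 30.5%, Panel B 477/2420 = 19.7% → Panel A
Overall: Panel A 1788/5359 = 33.4%, Panel B 583/2557 = 22.8% → Panel A
Panel A wins overall and in every proposal group — no reversal.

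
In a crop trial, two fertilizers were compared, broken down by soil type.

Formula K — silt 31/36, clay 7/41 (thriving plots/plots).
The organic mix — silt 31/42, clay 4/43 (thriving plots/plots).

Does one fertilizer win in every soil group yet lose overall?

No

Silt: Formula K 31/36 = 86.1%, the organic mix 31/42 = 73.8% → Formula K
Clay: Formula K 7/41 = 17.1%, the organic mix 4/43 = 9.3% → Formula K
Overall: Formula K 38/77 = 49.4%, the organic mix 35/85 = 41.2% → Formula K
Formula K wins overall and in every soil group — no reversal.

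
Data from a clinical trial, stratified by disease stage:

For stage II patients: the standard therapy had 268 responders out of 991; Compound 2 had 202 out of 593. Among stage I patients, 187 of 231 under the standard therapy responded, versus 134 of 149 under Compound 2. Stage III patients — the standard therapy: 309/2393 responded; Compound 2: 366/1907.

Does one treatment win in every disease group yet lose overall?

No

Stage II: the standard therapy 268/991 = 27.0%, Compound 2 202/593 = 34.1% → Compound 2
Stage I: the standard therapy 187/231 = 81.0%, Compound 2 134/149 = 89.9% → Compound 2
Stage III: the standard therapy 309/2393 = 12.9%, Compound 2 366/1907 = 19.2% → Compound 2
Overall: the standard therapy 764/3615 = 21.1%, Compound 2 702/2649 = 26.5% → Compound 2
Compound 2 wins overall and in every disease group — no reversal.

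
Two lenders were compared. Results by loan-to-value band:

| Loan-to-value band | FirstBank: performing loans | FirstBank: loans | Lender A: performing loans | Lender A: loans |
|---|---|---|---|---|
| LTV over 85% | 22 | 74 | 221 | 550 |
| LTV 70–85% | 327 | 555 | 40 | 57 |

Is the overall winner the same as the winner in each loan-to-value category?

LTV over 85%: FirstBank 22/74 = 29.7%, Lender A 221/550 = 40.2% → Lender A
LTV 70–85%: FirstBank 327/555 = 58.9%, Lender A 40/57 = 70.2% → Lender A
Overall: FirstBank 349/629 = 55.5%, Lender A 261/607 = 43.0% → FirstBank
Lender A wins each loan-to-value group but FirstBank wins overall — the comparison reverses. Lender A's loans skew toward LTV over 85%, which has a lower base rate.

No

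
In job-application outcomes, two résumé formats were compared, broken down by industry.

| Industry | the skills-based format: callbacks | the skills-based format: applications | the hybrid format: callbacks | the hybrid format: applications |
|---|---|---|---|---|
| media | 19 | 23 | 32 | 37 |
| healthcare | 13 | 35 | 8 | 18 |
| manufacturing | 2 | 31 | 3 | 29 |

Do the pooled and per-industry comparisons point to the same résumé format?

Yes

Media: the skills-based format 19/23 = 82.6%, the hybrid format 32/37 = 86.5% → the hybrid format
Healthcare: the skills-based format 13/35 = 37.1%, the hybrid format 8/18 = 44.4% → the hybrid format
Manufacturing: the skills-based format 2/31 = 6.5%, the hybrid format 3/29 = 10.3% → the hybrid format
Overall: the skills-based format 34/89 = 38.2%, the hybrid format 43/84 = 51.2% → the hybrid format
The hybrid format wins overall and in every industry group — no reversal.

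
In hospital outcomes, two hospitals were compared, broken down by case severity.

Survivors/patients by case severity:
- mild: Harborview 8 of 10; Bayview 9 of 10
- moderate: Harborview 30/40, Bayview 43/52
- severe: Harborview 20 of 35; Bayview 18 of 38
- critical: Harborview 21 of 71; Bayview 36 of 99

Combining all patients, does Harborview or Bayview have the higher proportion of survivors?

Bayview

Mild: Harborview 8/10 = 80.0%, Bayview 9/10 = 90.0% → Bayview
Moderate: Harborview 30/40 = 75.0%, Bayview 43/52 = 82.7% → Bayview
Severe: Harborview 20/35 = 57.1%, Bayview 18/38 = 47.4% → Harborview
Critical: Harborview 21/71 = 29.6%, Bayview 36/99 = 36.4% → Bayview
Overall: Harborview 79/156 = 50.6%, Bayview 106/199 = 53.3% → Bayview
(Neither sweeps every case group, but Bayview has the higher pooled rate.)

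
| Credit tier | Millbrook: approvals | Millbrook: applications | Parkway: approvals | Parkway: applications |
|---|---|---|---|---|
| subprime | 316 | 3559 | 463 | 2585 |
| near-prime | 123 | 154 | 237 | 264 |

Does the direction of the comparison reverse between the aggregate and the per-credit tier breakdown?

Subprime: Millbrook 316/3559 = 8.9%, Parkway 463/2585 = 17.9% → Parkway
Near-prime: Millbrook 123/154 = 79.9%, Parkway 237/264 = 89.8% → Parkway
Overall: Millbrook 439/3713 = 11.8%, Parkway 700/2849 = 24.6% → Parkway
Parkway wins overall and in every credit group — no reversal.

No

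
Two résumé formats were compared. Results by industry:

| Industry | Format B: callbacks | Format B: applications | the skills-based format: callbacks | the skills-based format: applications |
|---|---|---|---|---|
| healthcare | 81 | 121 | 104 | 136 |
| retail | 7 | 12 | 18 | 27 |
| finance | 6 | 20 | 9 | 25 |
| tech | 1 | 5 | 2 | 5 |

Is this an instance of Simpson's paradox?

Healthcare: Format B 81/121 = 66.9%, the skills-based format 104/136 = 76.5% → the skills-based format
Retail: Format B 7/12 = 58.3%, the skills-based format 18/27 = 66.7% → the skills-based format
Finance: Format B 6/20 = 30.0%, the skills-based format 9/25 = 36.0% → the skills-based format
Tech: Format B 1/5 = 20.0%, the skills-based format 2/5 = 40.0% → the skills-based format
Overall: Format B 95/158 = 60.1%, the skills-based format 133/193 = 68.9% → the skills-based format
The skills-based format wins overall and in every industry group — no reversal.

No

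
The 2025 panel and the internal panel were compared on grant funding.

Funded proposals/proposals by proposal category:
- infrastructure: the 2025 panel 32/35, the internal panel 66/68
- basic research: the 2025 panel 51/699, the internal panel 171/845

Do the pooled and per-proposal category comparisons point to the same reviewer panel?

Infrastructure: the 2025 panel 32/35 = 91.4%, the internal panel 66/68 = 97.1% → the internal panel
Basic research: the 2025 panel 51/699 = 7.3%, the internal panel 171/845 = 20.2% → the internal panel
Overall: the 2025 panel 83/734 = 11.3%, the internal panel 237/913 = 26.0% → the internal panel
The internal panel wins overall and in every proposal group — no reversal.

Yes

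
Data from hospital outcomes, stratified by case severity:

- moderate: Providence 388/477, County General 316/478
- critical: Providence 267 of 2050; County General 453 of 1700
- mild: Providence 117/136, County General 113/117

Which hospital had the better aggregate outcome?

County General

Moderate: Providence 388/477 = 81.3%, County General 316/478 = 66.1% → Providence
Critical: Providence 267/2050 = 13.0%, County General 453/1700 = 26.6% → County General
Mild: Providence 117/136 = 86.0%, County General 113/117 = 96.6% → County General
Overall: Providence 772/2663 = 29.0%, County General 882/2295 = 38.4% → County General
(Neither sweeps every case group, but County General has the higher pooled rate.)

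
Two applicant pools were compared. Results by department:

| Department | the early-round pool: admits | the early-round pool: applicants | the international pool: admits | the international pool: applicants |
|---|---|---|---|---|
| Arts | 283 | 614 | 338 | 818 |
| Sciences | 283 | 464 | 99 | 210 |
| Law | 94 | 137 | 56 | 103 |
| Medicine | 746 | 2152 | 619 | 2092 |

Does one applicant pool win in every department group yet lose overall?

Arts: the early-round pool 283/614 = 46.1%, the international pool 338/818 = 41.3% → the early-round pool
Sciences: the early-round pool 283/464 = 61.0%, the international pool 99/210 = 47.1% → the early-round pool
Law: the early-round pool 94/137 = 68.6%, the international pool 56/103 = 54.4% → the early-round pool
Medicine: the early-round pool 746/2152 = 34.7%, the international pool 619/2092 = 29.6% → the early-round pool
Overall: the early-round pool 1406/3367 = 41.8%, the international pool 1112/3223 = 34.5% → the early-round pool
The early-round pool wins overall and in every department group — no reversal.

No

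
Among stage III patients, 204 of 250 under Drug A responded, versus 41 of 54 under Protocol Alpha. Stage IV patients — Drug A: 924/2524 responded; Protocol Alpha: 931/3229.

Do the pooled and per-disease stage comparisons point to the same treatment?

Yes

Stage III: Drug A 204/250 = 81.6%, Protocol Alpha 41/54 = 75.9% → Drug A
Stage IV: Drug A 924/2524 = 36.6%, Protocol Alpha 931/3229 = 28.8% → Drug A
Overall: Drug A 1128/2774 = 40.7%, Protocol Alpha 972/3283 = 29.6% → Drug A
Drug A wins overall and in every disease group — no reversal.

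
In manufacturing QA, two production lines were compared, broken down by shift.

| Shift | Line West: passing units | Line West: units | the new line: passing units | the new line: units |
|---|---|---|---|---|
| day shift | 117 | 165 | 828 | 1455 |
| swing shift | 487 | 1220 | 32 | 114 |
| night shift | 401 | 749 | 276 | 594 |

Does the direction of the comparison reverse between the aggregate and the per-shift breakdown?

Day shift: Line West 117/165 = 70.9%, the new line 828/1455 = 56.9% → Line West
Swing shift: Line West 487/1220 = 39.9%, the new line 32/114 = 28.1% → Line West
Night shift: Line West 401/749 = 53.5%, the new line 276/594 = 46.5% → Line West
Overall: Line West 1005/2134 = 47.1%, the new line 1136/2163 = 52.5% → the new line
Line West wins each shift group but the new line wins overall — the comparison reverses. Line West's units skew toward swing shift, which has a lower base rate.

Yes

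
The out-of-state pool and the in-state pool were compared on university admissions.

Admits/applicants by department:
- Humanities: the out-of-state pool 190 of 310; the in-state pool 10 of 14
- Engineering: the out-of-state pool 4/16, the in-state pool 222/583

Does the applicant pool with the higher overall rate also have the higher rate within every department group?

No

Humanities: the out-of-state pool 190/310 = 61.3%, the in-state pool 10/14 = 71.4% → the in-state pool
Engineering: the out-of-state pool 4/16 = 25.0%, the in-state pool 222/583 = 38.1% → the in-state pool
Overall: the out-of-state pool 194/326 = 59.5%, the in-state pool 232/597 = 38.9% → the out-of-state pool
The in-state pool wins each department group but the out-of-state pool wins overall — the comparison reverses. The in-state pool's applicants skew toward Engineering, which has a lower base rate.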